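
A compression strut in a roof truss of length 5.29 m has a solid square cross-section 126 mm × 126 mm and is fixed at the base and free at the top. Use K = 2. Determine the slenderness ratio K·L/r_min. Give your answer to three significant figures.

For a square r = a/√12 = 126/√12 = 36.37 mm
L_e = K·L = 2 × 5.29 m = 10.58 m = 10580 mm
λ = L_e / r_min = 10580 / 36.37 = 291

λ ≈ 291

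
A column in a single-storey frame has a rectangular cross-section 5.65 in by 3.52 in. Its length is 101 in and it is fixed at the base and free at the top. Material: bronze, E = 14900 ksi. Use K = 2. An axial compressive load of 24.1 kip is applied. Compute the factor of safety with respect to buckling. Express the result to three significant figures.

n ≈ 3.07

Buckling occurs about the weak axis: I_min = h·b³/12 with b = 3.52 in (the shorter side).
I_min = 5.65×3.52³/12 = 20.54 in⁴
Effective length L_e = K·L = 2 × 101 = 202.0 in
P_cr = π²EI / L_e² = π² × 14900×10³ × 20.54 / 202.0² = 7.401×10^4 lb
Factor of safety n = P_cr / P = 74.008 / 24.1 = 3.07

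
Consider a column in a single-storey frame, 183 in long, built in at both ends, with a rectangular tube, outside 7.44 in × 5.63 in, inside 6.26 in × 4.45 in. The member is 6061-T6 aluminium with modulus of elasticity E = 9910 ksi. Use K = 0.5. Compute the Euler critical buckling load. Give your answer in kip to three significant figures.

P_cr ≈ 756 kip

Weak-axis I_min = (h_o·b_o³ − h_i·b_i³)/12 with b_o = 5.63, b_i = 4.450 in (shorter outer/inner sides).
I_min = (7.44×5.63³ − 6.260×4.450³)/12 = 64.67 in⁴
Effective length L_e = K·L = 0.5 × 183 = 91.50 in
P_cr = π²EI / L_e² = π² × 9910×10³ × 64.67 / 91.50² = 7.555×10^5 lb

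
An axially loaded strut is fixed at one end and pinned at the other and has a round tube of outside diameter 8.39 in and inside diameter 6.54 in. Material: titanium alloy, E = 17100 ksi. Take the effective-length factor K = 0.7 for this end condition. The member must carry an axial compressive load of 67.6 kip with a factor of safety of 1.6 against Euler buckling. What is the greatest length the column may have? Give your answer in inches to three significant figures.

L_max ≈ 699 in

d_o = 8.39 in, d_i = 6.54 in
I = π(d_o⁴ − d_i⁴)/64 = π(8.39⁴ − 6.540⁴)/64 = 153.4 in⁴
Required critical load P_cr = n·P = 1.6 × 67.6 = 108.2 kip = 1.082×10^5 lb
From P_cr = π²EI/(K·L)²:  L = (1/K)·√(π²EI/P_cr) = (1/0.7)·√(π²×1.71×10^7×153.4/1.082×10^5)
L = 699 in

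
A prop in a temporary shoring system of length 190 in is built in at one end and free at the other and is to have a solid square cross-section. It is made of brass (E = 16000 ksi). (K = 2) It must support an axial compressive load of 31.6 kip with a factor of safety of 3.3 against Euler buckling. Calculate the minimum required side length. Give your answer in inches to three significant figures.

Required P_cr = n·P = 3.3 × 31.6 = 104.3 kip
L_e = K·L = 2 × 190 = 380.0 in
Required I = P_cr·L_e²/(π²E) = 1.043×10^5 × 380.0² / (π² × 1.60×10^7) = 95.36 in⁴
Solid square: I = a⁴/12  ⇒  a = (12I)^(1/4) = (12×95.36)^(1/4) = 5.82 in

a ≈ 5.82 in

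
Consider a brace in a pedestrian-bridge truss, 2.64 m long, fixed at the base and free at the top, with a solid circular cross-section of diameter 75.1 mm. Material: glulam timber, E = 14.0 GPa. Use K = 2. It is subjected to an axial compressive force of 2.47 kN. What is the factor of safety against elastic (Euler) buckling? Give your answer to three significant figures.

n ≈ 3.13

I = πd⁴/64 = π×75.1⁴/64 = 1.561×10^6 mm⁴
I = 1.561×10^6 mm⁴ = 1.561×10^-6 m⁴
Effective length L_e = K·L = 2 × 2.64 = 5.280 m
P_cr = π²EI / L_e² = π² × 14.0×10⁹ × 1.561×10^-6 / 5.280² = 7.739×10^3 N
Factor of safety n = P_cr / P = 7.7391 / 2.47 = 3.13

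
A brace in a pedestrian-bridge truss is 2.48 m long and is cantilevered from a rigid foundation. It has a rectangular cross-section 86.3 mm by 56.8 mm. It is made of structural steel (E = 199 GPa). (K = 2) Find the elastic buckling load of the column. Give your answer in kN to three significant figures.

Buckling occurs about the weak axis: I_min = h·b³/12 with b = 56.8 mm (the shorter side).
I_min = 86.3×56.8³/12 = 1.318×10^6 mm⁴
I = 1.318×10^6 mm⁴ = 1.318×10^-6 m⁴
Effective length L_e = K·L = 2 × 2.48 = 4.960 m
P_cr = π²EI / L_e² = π² × 199×10⁹ × 1.318×10^-6 / 4.960² = 1.052×10^5 N

P_cr ≈ 105 kN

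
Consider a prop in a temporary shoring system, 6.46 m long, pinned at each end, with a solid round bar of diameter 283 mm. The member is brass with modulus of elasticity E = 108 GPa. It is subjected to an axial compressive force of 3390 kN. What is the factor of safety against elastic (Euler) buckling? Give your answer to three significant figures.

n ≈ 2.37

I = πd⁴/64 = π×283⁴/64 = 3.149×10^8 mm⁴
I = 3.149×10^8 mm⁴ = 3.149×10^-4 m⁴
Effective length L_e = K·L = 1 × 6.46 = 6.460 m
P_cr = π²EI / L_e² = π² × 108×10⁹ × 3.149×10^-4 / 6.460² = 8.042×10^6 N
Factor of safety n = P_cr / P = 8042.2 / 3390 = 2.37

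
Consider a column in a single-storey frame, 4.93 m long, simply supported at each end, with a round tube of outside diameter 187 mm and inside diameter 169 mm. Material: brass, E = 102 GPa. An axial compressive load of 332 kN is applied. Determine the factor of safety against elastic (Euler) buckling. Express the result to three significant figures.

n ≈ 2.49

d_o = 187 mm, d_i = 169 mm
I = π(d_o⁴ − d_i⁴)/64 = π(187⁴ − 169.0⁴)/64 = 1.998×10^7 mm⁴
I = 1.998×10^7 mm⁴ = 1.998×10^-5 m⁴
Effective length L_e = K·L = 1 × 4.93 = 4.930 m
P_cr = π²EI / L_e² = π² × 102×10⁹ × 1.998×10^-5 / 4.930² = 8.277×10^5 N
Factor of safety n = P_cr / P = 827.71 / 332 = 2.49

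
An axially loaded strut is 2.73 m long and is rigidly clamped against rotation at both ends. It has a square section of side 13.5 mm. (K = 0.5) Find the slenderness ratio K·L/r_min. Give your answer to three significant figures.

For a square r = a/√12 = 13.5/√12 = 3.897 mm
L_e = K·L = 0.5 × 2.73 m = 1.365 m = 1365.0 mm
λ = L_e / r_min = 1365.0 / 3.897 = 350

λ ≈ 350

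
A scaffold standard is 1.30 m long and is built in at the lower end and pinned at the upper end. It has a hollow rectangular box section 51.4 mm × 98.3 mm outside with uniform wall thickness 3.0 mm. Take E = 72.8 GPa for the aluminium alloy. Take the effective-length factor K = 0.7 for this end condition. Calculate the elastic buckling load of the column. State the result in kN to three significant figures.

P_cr ≈ 341 kN

Inner dimensions: h_i = 98.3 − 2×3.0 = 92.30 mm, b_i = 51.4 − 2×3.0 = 45.40 mm
Weak-axis I_min = (h_o·b_o³ − h_i·b_i³)/12 with b_o = 51.4, b_i = 45.40 mm (shorter outer/inner sides).
I_min = (98.3×51.4³ − 92.30×45.40³)/12 = 3.926×10^5 mm⁴
I = 3.926×10^5 mm⁴ = 3.926×10^-7 m⁴
Effective length L_e = K·L = 0.7 × 1.30 = 0.9100 m
P_cr = π²EI / L_e² = π² × 72.8×10⁹ × 3.926×10^-7 / 0.9100² = 3.407×10^5 N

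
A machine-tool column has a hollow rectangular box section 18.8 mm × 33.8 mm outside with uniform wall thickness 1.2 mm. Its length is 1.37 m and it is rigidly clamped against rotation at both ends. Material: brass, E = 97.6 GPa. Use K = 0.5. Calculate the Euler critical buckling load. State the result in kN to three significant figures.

P_cr ≈ 14.7 kN

Inner dimensions: h_i = 33.8 − 2×1.2 = 31.40 mm, b_i = 18.8 − 2×1.2 = 16.40 mm
Weak-axis I_min = (h_o·b_o³ − h_i·b_i³)/12 with b_o = 18.8, b_i = 16.40 mm (shorter outer/inner sides).
I_min = (33.8×18.8³ − 31.40×16.40³)/12 = 7.174×10^3 mm⁴
I = 7.174×10^3 mm⁴ = 7.174×10^-9 m⁴
Effective length L_e = K·L = 0.5 × 1.37 = 0.6850 m
P_cr = π²EI / L_e² = π² × 97.6×10⁹ × 7.174×10^-9 / 0.6850² = 1.473×10^4 N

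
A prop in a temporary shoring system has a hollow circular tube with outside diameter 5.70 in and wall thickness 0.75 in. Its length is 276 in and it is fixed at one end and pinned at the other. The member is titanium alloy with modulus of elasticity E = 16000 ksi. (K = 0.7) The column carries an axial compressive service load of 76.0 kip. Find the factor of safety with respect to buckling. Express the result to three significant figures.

Inner diameter d_i = 5.70 − 2×0.75 = 4.200 in
I = π(d_o⁴ − d_i⁴)/64 = π(5.70⁴ − 4.200⁴)/64 = 36.54 in⁴
Effective length L_e = K·L = 0.7 × 276 = 193.2 in
P_cr = π²EI / L_e² = π² × 16000×10³ × 36.54 / 193.2² = 1.546×10^5 lb
Factor of safety n = P_cr / P = 154.60 / 76.0 = 2.03

n ≈ 2.03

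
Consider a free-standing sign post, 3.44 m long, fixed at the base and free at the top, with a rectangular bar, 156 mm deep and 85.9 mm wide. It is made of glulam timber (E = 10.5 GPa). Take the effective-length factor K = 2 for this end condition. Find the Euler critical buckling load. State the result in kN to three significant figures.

Buckling occurs about the weak axis: I_min = h·b³/12 with b = 85.9 mm (the shorter side).
I_min = 156×85.9³/12 = 8.240×10^6 mm⁴
I = 8.240×10^6 mm⁴ = 8.240×10^-6 m⁴
Effective length L_e = K·L = 2 × 3.44 = 6.880 m
P_cr = π²EI / L_e² = π² × 10.5×10⁹ × 8.240×10^-6 / 6.880² = 1.804×10^4 N

P_cr ≈ 18.0 kN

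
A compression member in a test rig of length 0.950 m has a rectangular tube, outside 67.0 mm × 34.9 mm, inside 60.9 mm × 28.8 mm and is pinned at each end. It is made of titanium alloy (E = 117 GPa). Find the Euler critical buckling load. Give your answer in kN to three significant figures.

P_cr ≈ 149 kN

Weak-axis I_min = (h_o·b_o³ − h_i·b_i³)/12 with b_o = 34.9, b_i = 28.80 mm (shorter outer/inner sides).
I_min = (67.0×34.9³ − 60.90×28.80³)/12 = 1.161×10^5 mm⁴
I = 1.161×10^5 mm⁴ = 1.161×10^-7 m⁴
Effective length L_e = K·L = 1 × 0.950 = 0.9500 m
P_cr = π²EI / L_e² = π² × 117×10⁹ × 1.161×10^-7 / 0.9500² = 1.486×10^5 N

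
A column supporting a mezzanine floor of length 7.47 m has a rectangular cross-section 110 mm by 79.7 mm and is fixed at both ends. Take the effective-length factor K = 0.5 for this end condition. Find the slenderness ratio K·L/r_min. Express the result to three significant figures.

λ ≈ 162

For a rectangle r_min = b/√12 = 79.7/√12 = 23.01 mm
L_e = K·L = 0.5 × 7.47 m = 3.735 m = 3735.0 mm
λ = L_e / r_min = 3735.0 / 23.01 = 162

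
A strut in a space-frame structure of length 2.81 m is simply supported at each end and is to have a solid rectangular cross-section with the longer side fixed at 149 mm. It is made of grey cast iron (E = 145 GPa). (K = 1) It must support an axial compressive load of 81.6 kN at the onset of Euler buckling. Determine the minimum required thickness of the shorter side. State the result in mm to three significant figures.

L_e = K·L = 1 × 2.81 = 2.810 m
Required I = P_cr·L_e²/(π²E) = 8.160×10^4 × 2.810² / (π² × 1.45×10^11) = 4.502×10^-7 m⁴
I_req = 4.502×10^5 mm⁴
Rectangle, weak axis: I_min = h·b³/12 with h = 149 mm fixed  ⇒  b = (12I/h)^(1/3) = 33.1 mm

b ≈ 33.1 mm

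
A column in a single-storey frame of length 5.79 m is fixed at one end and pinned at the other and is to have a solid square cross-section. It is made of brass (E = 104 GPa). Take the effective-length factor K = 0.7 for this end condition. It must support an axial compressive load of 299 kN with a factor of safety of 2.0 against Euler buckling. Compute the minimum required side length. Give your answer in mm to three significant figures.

Required P_cr = n·P = 2.0 × 299 = 598.0 kN
L_e = K·L = 0.7 × 5.79 = 4.053 m
Required I = P_cr·L_e²/(π²E) = 5.980×10^5 × 4.053² / (π² × 1.04×10^11) = 9.570×10^-6 m⁴
I_req = 9.570×10^6 mm⁴
Solid square: I = a⁴/12  ⇒  a = (12I)^(1/4) = (12×9.570×10^6)^(1/4) = 104 mm

a ≈ 104 mm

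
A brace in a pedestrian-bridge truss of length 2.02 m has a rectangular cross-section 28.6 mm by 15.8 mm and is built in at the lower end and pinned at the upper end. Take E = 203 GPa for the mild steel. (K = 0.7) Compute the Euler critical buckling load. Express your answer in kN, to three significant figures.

P_cr ≈ 9.42 kN

Buckling occurs about the weak axis: I_min = h·b³/12 with b = 15.8 mm (the shorter side).
I_min = 28.6×15.8³/12 = 9.401×10^3 mm⁴
I = 9.401×10^3 mm⁴ = 9.401×10^-9 m⁴
Effective length L_e = K·L = 0.7 × 2.02 = 1.414 m
P_cr = π²EI / L_e² = π² × 203×10⁹ × 9.401×10^-9 / 1.414² = 9.420×10^3 N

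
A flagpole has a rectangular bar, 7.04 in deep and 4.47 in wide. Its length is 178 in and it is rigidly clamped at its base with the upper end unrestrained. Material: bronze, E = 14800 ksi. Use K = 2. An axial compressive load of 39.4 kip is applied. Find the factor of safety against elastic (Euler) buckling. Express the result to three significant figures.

n ≈ 1.53

Buckling occurs about the weak axis: I_min = h·b³/12 with b = 4.47 in (the shorter side).
I_min = 7.04×4.47³/12 = 52.40 in⁴
Effective length L_e = K·L = 2 × 178 = 356.0 in
P_cr = π²EI / L_e² = π² × 14800×10³ × 52.40 / 356.0² = 6.039×10^4 lb
Factor of safety n = P_cr / P = 60.391 / 39.4 = 1.53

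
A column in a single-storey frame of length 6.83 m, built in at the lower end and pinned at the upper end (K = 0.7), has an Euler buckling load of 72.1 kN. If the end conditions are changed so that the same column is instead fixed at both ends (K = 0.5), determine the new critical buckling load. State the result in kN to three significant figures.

P_cr ≈ 141 kN

P_cr ∝ 1/K², so P_cr,new = P_cr,old × (K_old/K_new)² = 72.1 × (0.7/0.5)²
= 72.1 × 1.960 = 141 kN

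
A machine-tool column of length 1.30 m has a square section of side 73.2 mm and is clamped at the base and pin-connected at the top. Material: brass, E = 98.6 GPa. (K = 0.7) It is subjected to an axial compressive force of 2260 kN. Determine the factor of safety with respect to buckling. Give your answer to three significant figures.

n ≈ 1.24

I = a⁴/12 = 73.2⁴/12 = 2.393×10^6 mm⁴
I = 2.393×10^6 mm⁴ = 2.393×10^-6 m⁴
Effective length L_e = K·L = 0.7 × 1.30 = 0.9100 m
P_cr = π²EI / L_e² = π² × 98.6×10⁹ × 2.393×10^-6 / 0.9100² = 2.812×10^6 N
Factor of safety n = P_cr / P = 2811.6 / 2260 = 1.24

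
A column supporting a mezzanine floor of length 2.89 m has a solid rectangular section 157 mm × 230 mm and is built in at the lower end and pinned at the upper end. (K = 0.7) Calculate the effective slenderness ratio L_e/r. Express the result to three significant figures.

For a rectangle r_min = b/√12 = 157/√12 = 45.32 mm
L_e = K·L = 0.7 × 2.89 m = 2.023 m = 2023.0 mm
λ = L_e / r_min = 2023.0 / 45.32 = 44.6

λ ≈ 44.6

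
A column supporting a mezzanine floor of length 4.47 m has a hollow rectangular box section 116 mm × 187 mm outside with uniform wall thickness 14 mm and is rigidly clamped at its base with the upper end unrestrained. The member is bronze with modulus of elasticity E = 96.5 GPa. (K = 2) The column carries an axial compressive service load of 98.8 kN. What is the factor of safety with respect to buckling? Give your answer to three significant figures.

Inner dimensions: h_i = 187 − 2×14 = 159.0 mm, b_i = 116 − 2×14 = 88.00 mm
Weak-axis I_min = (h_o·b_o³ − h_i·b_i³)/12 with b_o = 116, b_i = 88.00 mm (shorter outer/inner sides).
I_min = (187×116³ − 159.0×88.00³)/12 = 1.529×10^7 mm⁴
I = 1.529×10^7 mm⁴ = 1.529×10^-5 m⁴
Effective length L_e = K·L = 2 × 4.47 = 8.940 m
P_cr = π²EI / L_e² = π² × 96.5×10⁹ × 1.529×10^-5 / 8.940² = 1.823×10^5 N
Factor of safety n = P_cr / P = 182.26 / 98.8 = 1.84

n ≈ 1.84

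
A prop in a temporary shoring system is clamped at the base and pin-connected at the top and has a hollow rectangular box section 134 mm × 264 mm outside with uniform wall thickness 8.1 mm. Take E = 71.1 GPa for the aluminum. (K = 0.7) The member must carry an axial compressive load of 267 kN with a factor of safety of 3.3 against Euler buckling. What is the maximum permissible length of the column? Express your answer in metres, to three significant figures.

L_max ≈ 5.58 m

Inner dimensions: h_i = 264 − 2×8.1 = 247.8 mm, b_i = 134 − 2×8.1 = 117.8 mm
Weak-axis I_min = (h_o·b_o³ − h_i·b_i³)/12 with b_o = 134, b_i = 117.8 mm (shorter outer/inner sides).
I_min = (264×134³ − 247.8×117.8³)/12 = 1.918×10^7 mm⁴
I = 1.918×10^-5 m⁴
Required critical load P_cr = n·P = 3.3 × 267 = 881.1 kN = 8.811×10^5 N
From P_cr = π²EI/(K·L)²:  L = (1/K)·√(π²EI/P_cr) = (1/0.7)·√(π²×7.11×10^10×1.918×10^-5/8.811×10^5)
L = 5.58 m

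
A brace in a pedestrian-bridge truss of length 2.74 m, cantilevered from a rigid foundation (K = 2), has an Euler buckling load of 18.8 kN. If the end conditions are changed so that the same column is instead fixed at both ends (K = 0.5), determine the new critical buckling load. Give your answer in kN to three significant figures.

P_cr ∝ 1/K², so P_cr,new = P_cr,old × (K_old/K_new)² = 18.8 × (2/0.5)²
= 18.8 × 16.00 = 301 kN

P_cr ≈ 301 kN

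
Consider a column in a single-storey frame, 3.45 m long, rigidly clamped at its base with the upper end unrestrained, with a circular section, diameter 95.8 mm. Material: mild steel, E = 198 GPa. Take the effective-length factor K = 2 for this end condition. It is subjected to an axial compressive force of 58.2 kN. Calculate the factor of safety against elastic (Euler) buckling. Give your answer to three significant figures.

n ≈ 2.92

I = πd⁴/64 = π×95.8⁴/64 = 4.135×10^6 mm⁴
I = 4.135×10^6 mm⁴ = 4.135×10^-6 m⁴
Effective length L_e = K·L = 2 × 3.45 = 6.900 m
P_cr = π²EI / L_e² = π² × 198×10⁹ × 4.135×10^-6 / 6.900² = 1.697×10^5 N
Factor of safety n = P_cr / P = 169.71 / 58.2 = 2.92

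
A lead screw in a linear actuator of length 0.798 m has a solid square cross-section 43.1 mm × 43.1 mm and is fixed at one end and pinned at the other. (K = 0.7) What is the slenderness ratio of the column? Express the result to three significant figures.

For a square r = a/√12 = 43.1/√12 = 12.44 mm
L_e = K·L = 0.7 × 0.798 m = 0.5586 m = 558.60 mm
λ = L_e / r_min = 558.60 / 12.44 = 44.9

λ ≈ 44.9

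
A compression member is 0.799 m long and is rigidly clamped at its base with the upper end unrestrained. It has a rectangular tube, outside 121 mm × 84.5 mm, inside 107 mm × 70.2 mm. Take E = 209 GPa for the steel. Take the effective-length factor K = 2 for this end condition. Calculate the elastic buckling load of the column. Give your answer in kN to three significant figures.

P_cr ≈ 2420 kN

Weak-axis I_min = (h_o·b_o³ − h_i·b_i³)/12 with b_o = 84.5, b_i = 70.20 mm (shorter outer/inner sides).
I_min = (121×84.5³ − 107.0×70.20³)/12 = 2.999×10^6 mm⁴
I = 2.999×10^6 mm⁴ = 2.999×10^-6 m⁴
Effective length L_e = K·L = 2 × 0.799 = 1.598 m
P_cr = π²EI / L_e² = π² × 209×10⁹ × 2.999×10^-6 / 1.598² = 2.423×10^6 N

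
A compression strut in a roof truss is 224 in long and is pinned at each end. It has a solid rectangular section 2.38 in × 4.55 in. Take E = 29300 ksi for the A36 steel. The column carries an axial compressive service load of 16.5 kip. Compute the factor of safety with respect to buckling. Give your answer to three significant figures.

n ≈ 1.79

Buckling occurs about the weak axis: I_min = h·b³/12 with b = 2.38 in (the shorter side).
I_min = 4.55×2.38³/12 = 5.112 in⁴
Effective length L_e = K·L = 1 × 224 = 224.0 in
P_cr = π²EI / L_e² = π² × 29300×10³ × 5.112 / 224.0² = 2.946×10^4 lb
Factor of safety n = P_cr / P = 29.460 / 16.5 = 1.79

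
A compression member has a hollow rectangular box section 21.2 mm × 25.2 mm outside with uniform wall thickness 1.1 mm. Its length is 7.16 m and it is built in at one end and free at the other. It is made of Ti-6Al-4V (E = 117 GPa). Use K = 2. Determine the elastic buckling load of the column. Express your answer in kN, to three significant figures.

P_cr ≈ 0.0386 kN

Inner dimensions: h_i = 25.2 − 2×1.1 = 23.00 mm, b_i = 21.2 − 2×1.1 = 19.00 mm
Weak-axis I_min = (h_o·b_o³ − h_i·b_i³)/12 with b_o = 21.2, b_i = 19.00 mm (shorter outer/inner sides).
I_min = (25.2×21.2³ − 23.00×19.00³)/12 = 6.863×10^3 mm⁴
I = 6.863×10^3 mm⁴ = 6.863×10^-9 m⁴
Effective length L_e = K·L = 2 × 7.16 = 14.32 m
P_cr = π²EI / L_e² = π² × 117×10⁹ × 6.863×10^-9 / 14.32² = 38.64 N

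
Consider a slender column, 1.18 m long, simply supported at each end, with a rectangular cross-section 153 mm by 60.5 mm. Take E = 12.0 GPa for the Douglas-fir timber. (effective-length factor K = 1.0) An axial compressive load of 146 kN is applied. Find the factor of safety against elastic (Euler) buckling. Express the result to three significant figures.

Buckling occurs about the weak axis: I_min = h·b³/12 with b = 60.5 mm (the shorter side).
I_min = 153×60.5³/12 = 2.823×10^6 mm⁴
I = 2.823×10^6 mm⁴ = 2.823×10^-6 m⁴
Effective length L_e = K·L = 1 × 1.18 = 1.180 m
P_cr = π²EI / L_e² = π² × 12.0×10⁹ × 2.823×10^-6 / 1.180² = 2.402×10^5 N
Factor of safety n = P_cr / P = 240.16 / 146 = 1.64

n ≈ 1.64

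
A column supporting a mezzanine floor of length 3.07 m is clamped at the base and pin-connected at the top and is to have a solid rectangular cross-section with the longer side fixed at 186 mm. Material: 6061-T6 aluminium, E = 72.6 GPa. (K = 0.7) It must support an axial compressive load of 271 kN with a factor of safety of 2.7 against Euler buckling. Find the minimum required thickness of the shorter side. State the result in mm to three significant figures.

Required P_cr = n·P = 2.7 × 271 = 731.7 kN
L_e = K·L = 0.7 × 3.07 = 2.149 m
Required I = P_cr·L_e²/(π²E) = 7.317×10^5 × 2.149² / (π² × 7.26×10^10) = 4.716×10^-6 m⁴
I_req = 4.716×10^6 mm⁴
Rectangle, weak axis: I_min = h·b³/12 with h = 186 mm fixed  ⇒  b = (12I/h)^(1/3) = 67.3 mm

b ≈ 67.3 mm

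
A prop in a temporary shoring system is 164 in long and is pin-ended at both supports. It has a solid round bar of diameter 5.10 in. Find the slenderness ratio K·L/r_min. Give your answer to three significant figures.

λ ≈ 129

I = πd⁴/64 = π×5.10⁴/64 = 33.21 in⁴
A = 20.43 in²;  r_min = √(I/A) = √(33.21/20.43) = 1.275 in
L_e = K·L = 1 × 164 = 164.0 in
λ = L_e / r_min = 164.00 / 1.275 = 129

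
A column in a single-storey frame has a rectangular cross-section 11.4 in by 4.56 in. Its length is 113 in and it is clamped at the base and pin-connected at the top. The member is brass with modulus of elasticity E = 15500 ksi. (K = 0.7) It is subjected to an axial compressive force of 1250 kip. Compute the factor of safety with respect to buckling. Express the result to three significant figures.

n ≈ 1.76

Buckling occurs about the weak axis: I_min = h·b³/12 with b = 4.56 in (the shorter side).
I_min = 11.4×4.56³/12 = 90.08 in⁴
Effective length L_e = K·L = 0.7 × 113 = 79.10 in
P_cr = π²EI / L_e² = π² × 15500×10³ × 90.08 / 79.10² = 2.202×10^6 lb
Factor of safety n = P_cr / P = 2202.4 / 1250 = 1.76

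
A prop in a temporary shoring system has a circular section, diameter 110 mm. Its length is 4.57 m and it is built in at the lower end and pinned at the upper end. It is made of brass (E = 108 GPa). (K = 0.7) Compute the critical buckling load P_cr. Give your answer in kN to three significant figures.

P_cr ≈ 749 kN

I = πd⁴/64 = π×110⁴/64 = 7.187×10^6 mm⁴
I = 7.187×10^6 mm⁴ = 7.187×10^-6 m⁴
Effective length L_e = K·L = 0.7 × 4.57 = 3.199 m
P_cr = π²EI / L_e² = π² × 108×10⁹ × 7.187×10^-6 / 3.199² = 7.486×10^5 N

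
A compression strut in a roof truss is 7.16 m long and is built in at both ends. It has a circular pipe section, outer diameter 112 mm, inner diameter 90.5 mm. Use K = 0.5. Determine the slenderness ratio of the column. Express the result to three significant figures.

λ ≈ 99.4

d_o = 112 mm, d_i = 90.5 mm
I = π(d_o⁴ − d_i⁴)/64 = π(112⁴ − 90.50⁴)/64 = 4.431×10^6 mm⁴
A = 3.419×10^3 mm²;  r_min = √(I/A) = √(4.431×10^6/3.419×10^3) = 36.00 mm
L_e = K·L = 0.5 × 7.16 m = 3.580 m = 3580.0 mm
λ = L_e / r_min = 3580.0 / 36.00 = 99.4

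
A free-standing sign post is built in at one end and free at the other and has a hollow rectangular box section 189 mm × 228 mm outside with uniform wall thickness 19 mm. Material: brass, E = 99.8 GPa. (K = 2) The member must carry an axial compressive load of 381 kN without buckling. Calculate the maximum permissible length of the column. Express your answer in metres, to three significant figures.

L_max ≈ 6.90 m

Inner dimensions: h_i = 228 − 2×19 = 190.0 mm, b_i = 189 − 2×19 = 151.0 mm
Weak-axis I_min = (h_o·b_o³ − h_i·b_i³)/12 with b_o = 189, b_i = 151.0 mm (shorter outer/inner sides).
I_min = (228×189³ − 190.0×151.0³)/12 = 7.376×10^7 mm⁴
I = 7.376×10^-5 m⁴
At the buckling limit P_cr = P = 3.810×10^5 N
From P_cr = π²EI/(K·L)²:  L = (1/K)·√(π²EI/P_cr) = (1/2)·√(π²×9.98×10^10×7.376×10^-5/3.810×10^5)
L = 6.90 m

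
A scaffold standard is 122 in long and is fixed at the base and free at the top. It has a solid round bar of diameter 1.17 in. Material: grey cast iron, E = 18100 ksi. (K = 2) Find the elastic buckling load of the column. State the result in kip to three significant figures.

I = πd⁴/64 = π×1.17⁴/64 = 9.198×10^-2 in⁴
Effective length L_e = K·L = 2 × 122 = 244.0 in
P_cr = π²EI / L_e² = π² × 18100×10³ × 9.198×10^-2 / 244.0² = 276.0 lb

P_cr ≈ 0.276 kip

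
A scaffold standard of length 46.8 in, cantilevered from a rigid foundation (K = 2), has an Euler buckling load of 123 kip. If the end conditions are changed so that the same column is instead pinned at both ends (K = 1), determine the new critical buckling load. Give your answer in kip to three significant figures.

P_cr ≈ 492 kip

P_cr ∝ 1/K², so P_cr,new = P_cr,old × (K_old/K_new)² = 123 × (2/1)²
= 123 × 4.000 = 492 kip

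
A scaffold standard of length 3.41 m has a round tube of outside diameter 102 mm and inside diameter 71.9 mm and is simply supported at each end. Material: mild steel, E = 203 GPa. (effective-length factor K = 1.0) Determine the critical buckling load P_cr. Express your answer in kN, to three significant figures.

d_o = 102 mm, d_i = 71.9 mm
I = π(d_o⁴ − d_i⁴)/64 = π(102⁴ − 71.90⁴)/64 = 4.002×10^6 mm⁴
I = 4.002×10^6 mm⁴ = 4.002×10^-6 m⁴
Effective length L_e = K·L = 1 × 3.41 = 3.410 m
P_cr = π²EI / L_e² = π² × 203×10⁹ × 4.002×10^-6 / 3.410² = 6.895×10^5 N

P_cr ≈ 689 kN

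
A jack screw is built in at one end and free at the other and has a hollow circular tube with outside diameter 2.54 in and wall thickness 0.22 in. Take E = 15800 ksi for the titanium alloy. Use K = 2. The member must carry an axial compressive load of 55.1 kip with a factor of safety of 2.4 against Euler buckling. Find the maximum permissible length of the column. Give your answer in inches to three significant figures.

Inner diameter d_i = 2.54 − 2×0.22 = 2.100 in
I = π(d_o⁴ − d_i⁴)/64 = π(2.54⁴ − 2.100⁴)/64 = 1.089 in⁴
Required critical load P_cr = n·P = 2.4 × 55.1 = 132.2 kip = 1.322×10^5 lb
From P_cr = π²EI/(K·L)²:  L = (1/K)·√(π²EI/P_cr) = (1/2)·√(π²×1.58×10^7×1.089/1.322×10^5)
L = 17.9 in

L_max ≈ 17.9 in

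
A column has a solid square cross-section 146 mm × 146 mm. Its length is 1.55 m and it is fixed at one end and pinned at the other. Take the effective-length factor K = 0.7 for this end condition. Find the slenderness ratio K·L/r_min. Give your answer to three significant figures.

For a square r = a/√12 = 146/√12 = 42.15 mm
L_e = K·L = 0.7 × 1.55 m = 1.085 m = 1085.0 mm
λ = L_e / r_min = 1085.0 / 42.15 = 25.7

λ ≈ 25.7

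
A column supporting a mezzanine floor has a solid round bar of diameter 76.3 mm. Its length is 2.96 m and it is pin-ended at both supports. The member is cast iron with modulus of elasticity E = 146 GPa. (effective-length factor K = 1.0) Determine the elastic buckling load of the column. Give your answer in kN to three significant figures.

P_cr ≈ 274 kN

I = πd⁴/64 = π×76.3⁴/64 = 1.664×10^6 mm⁴
I = 1.664×10^6 mm⁴ = 1.664×10^-6 m⁴
Effective length L_e = K·L = 1 × 2.96 = 2.960 m
P_cr = π²EI / L_e² = π² × 146×10⁹ × 1.664×10^-6 / 2.960² = 2.736×10^5 N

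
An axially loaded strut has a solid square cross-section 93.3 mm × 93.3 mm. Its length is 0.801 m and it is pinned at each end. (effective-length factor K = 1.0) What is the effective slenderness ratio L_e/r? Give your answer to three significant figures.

For a square r = a/√12 = 93.3/√12 = 26.93 mm
L_e = K·L = 1 × 0.801 m = 0.8010 m = 801.00 mm
λ = L_e / r_min = 801.00 / 26.93 = 29.7

λ ≈ 29.7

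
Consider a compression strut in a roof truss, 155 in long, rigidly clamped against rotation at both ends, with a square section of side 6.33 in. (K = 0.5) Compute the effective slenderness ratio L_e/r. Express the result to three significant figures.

For a square r = a/√12 = 6.33/√12 = 1.827 in
L_e = K·L = 0.5 × 155 = 77.50 in
λ = L_e / r_min = 77.500 / 1.827 = 42.4

λ ≈ 42.4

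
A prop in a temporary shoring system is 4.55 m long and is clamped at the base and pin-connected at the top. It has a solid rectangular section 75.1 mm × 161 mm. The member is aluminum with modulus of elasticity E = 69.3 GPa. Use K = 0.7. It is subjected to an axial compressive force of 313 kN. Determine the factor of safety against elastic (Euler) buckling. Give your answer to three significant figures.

Buckling occurs about the weak axis: I_min = h·b³/12 with b = 75.1 mm (the shorter side).
I_min = 161×75.1³/12 = 5.683×10^6 mm⁴
I = 5.683×10^6 mm⁴ = 5.683×10^-6 m⁴
Effective length L_e = K·L = 0.7 × 4.55 = 3.185 m
P_cr = π²EI / L_e² = π² × 69.3×10⁹ × 5.683×10^-6 / 3.185² = 3.832×10^5 N
Factor of safety n = P_cr / P = 383.16 / 313 = 1.22

n ≈ 1.22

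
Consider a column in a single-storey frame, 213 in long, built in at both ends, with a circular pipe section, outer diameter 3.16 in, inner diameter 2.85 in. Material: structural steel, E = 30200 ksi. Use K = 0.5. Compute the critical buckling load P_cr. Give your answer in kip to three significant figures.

d_o = 3.16 in, d_i = 2.85 in
I = π(d_o⁴ − d_i⁴)/64 = π(3.16⁴ − 2.850⁴)/64 = 1.656 in⁴
Effective length L_e = K·L = 0.5 × 213 = 106.5 in
P_cr = π²EI / L_e² = π² × 30200×10³ × 1.656 / 106.5² = 4.352×10^4 lb

P_cr ≈ 43.5 kip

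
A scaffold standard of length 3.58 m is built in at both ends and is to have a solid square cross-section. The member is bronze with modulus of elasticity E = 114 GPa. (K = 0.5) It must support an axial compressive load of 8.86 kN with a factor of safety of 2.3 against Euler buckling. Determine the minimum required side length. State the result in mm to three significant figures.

Required P_cr = n·P = 2.3 × 8.86 = 20.38 kN
L_e = K·L = 0.5 × 3.58 = 1.790 m
Required I = P_cr·L_e²/(π²E) = 2.038×10^4 × 1.790² / (π² × 1.14×10^11) = 5.803×10^-8 m⁴
I_req = 5.803×10^4 mm⁴
Solid square: I = a⁴/12  ⇒  a = (12I)^(1/4) = (12×5.803×10^4)^(1/4) = 28.9 mm

a ≈ 28.9 mm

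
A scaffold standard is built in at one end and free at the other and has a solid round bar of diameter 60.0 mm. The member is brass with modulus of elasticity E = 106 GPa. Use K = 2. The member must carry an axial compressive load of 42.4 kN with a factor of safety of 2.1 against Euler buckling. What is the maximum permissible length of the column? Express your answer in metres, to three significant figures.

L_max ≈ 1.37 m

I = πd⁴/64 = π×60.0⁴/64 = 6.362×10^5 mm⁴
I = 6.362×10^-7 m⁴
Required critical load P_cr = n·P = 2.1 × 42.4 = 89.04 kN = 8.904×10^4 N
From P_cr = π²EI/(K·L)²:  L = (1/K)·√(π²EI/P_cr) = (1/2)·√(π²×1.06×10^11×6.362×10^-7/8.904×10^4)
L = 1.37 m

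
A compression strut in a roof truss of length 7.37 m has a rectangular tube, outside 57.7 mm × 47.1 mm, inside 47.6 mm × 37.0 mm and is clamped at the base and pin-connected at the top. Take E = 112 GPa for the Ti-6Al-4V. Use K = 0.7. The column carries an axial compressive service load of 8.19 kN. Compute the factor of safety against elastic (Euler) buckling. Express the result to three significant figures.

n ≈ 1.53

Weak-axis I_min = (h_o·b_o³ − h_i·b_i³)/12 with b_o = 47.1, b_i = 37.00 mm (shorter outer/inner sides).
I_min = (57.7×47.1³ − 47.60×37.00³)/12 = 3.015×10^5 mm⁴
I = 3.015×10^5 mm⁴ = 3.015×10^-7 m⁴
Effective length L_e = K·L = 0.7 × 7.37 = 5.159 m
P_cr = π²EI / L_e² = π² × 112×10⁹ × 3.015×10^-7 / 5.159² = 1.252×10^4 N
Factor of safety n = P_cr / P = 12.521 / 8.19 = 1.53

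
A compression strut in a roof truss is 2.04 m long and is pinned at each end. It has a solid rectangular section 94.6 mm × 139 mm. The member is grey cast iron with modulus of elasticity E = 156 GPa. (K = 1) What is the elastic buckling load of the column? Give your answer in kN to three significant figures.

P_cr ≈ 3630 kN

Buckling occurs about the weak axis: I_min = h·b³/12 with b = 94.6 mm (the shorter side).
I_min = 139×94.6³/12 = 9.806×10^6 mm⁴
I = 9.806×10^6 mm⁴ = 9.806×10^-6 m⁴
Effective length L_e = K·L = 1 × 2.04 = 2.040 m
P_cr = π²EI / L_e² = π² × 156×10⁹ × 9.806×10^-6 / 2.040² = 3.628×10^6 N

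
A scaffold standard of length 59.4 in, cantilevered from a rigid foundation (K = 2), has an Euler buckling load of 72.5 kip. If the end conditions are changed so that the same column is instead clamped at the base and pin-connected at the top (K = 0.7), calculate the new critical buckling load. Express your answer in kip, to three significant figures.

P_cr ∝ 1/K², so P_cr,new = P_cr,old × (K_old/K_new)² = 72.5 × (2/0.7)²
= 72.5 × 8.163 = 592 kip

P_cr ≈ 592 kip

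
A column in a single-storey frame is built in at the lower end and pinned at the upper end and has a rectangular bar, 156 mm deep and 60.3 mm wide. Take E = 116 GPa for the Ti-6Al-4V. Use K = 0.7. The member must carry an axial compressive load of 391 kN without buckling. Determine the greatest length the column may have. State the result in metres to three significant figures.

L_max ≈ 4.13 m

Buckling occurs about the weak axis: I_min = h·b³/12 with b = 60.3 mm (the shorter side).
I_min = 156×60.3³/12 = 2.850×10^6 mm⁴
I = 2.850×10^-6 m⁴
At the buckling limit P_cr = P = 3.910×10^5 N
From P_cr = π²EI/(K·L)²:  L = (1/K)·√(π²EI/P_cr) = (1/0.7)·√(π²×1.16×10^11×2.850×10^-6/3.910×10^5)
L = 4.13 m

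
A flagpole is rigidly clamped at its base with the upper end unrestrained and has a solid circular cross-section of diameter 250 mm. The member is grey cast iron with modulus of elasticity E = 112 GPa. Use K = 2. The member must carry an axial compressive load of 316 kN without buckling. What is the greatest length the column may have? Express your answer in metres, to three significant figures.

I = πd⁴/64 = π×250⁴/64 = 1.917×10^8 mm⁴
I = 1.917×10^-4 m⁴
At the buckling limit P_cr = P = 3.160×10^5 N
From P_cr = π²EI/(K·L)²:  L = (1/K)·√(π²EI/P_cr) = (1/2)·√(π²×1.12×10^11×1.917×10^-4/3.160×10^5)
L = 12.9 m

L_max ≈ 12.9 m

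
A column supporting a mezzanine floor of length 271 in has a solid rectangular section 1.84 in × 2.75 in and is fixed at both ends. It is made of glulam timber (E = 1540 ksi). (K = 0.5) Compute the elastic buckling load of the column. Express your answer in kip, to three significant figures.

Buckling occurs about the weak axis: I_min = h·b³/12 with b = 1.84 in (the shorter side).
I_min = 2.75×1.84³/12 = 1.428 in⁴
Effective length L_e = K·L = 0.5 × 271 = 135.5 in
P_cr = π²EI / L_e² = π² × 1540×10³ × 1.428 / 135.5² = 1.182×10^3 lb

P_cr ≈ 1.18 kip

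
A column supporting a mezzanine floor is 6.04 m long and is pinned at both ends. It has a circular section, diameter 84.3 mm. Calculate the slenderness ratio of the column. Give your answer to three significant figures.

For a solid circle r = d/4 = 84.3/4 = 21.08 mm
L_e = K·L = 1 × 6.04 m = 6.040 m = 6040.0 mm
λ = L_e / r_min = 6040.0 / 21.08 = 287

λ ≈ 287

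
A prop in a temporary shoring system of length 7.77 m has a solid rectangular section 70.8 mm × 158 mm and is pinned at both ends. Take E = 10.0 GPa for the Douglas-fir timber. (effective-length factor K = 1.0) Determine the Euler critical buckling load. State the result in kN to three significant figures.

P_cr ≈ 7.64 kN

Buckling occurs about the weak axis: I_min = h·b³/12 with b = 70.8 mm (the shorter side).
I_min = 158×70.8³/12 = 4.673×10^6 mm⁴
I = 4.673×10^6 mm⁴ = 4.673×10^-6 m⁴
Effective length L_e = K·L = 1 × 7.77 = 7.770 m
P_cr = π²EI / L_e² = π² × 10.0×10⁹ × 4.673×10^-6 / 7.770² = 7.639×10^3 N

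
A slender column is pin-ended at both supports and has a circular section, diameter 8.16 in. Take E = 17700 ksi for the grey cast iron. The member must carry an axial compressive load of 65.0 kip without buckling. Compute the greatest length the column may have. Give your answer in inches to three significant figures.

I = πd⁴/64 = π×8.16⁴/64 = 217.6 in⁴
At the buckling limit P_cr = P = 6.500×10^4 lb
From P_cr = π²EI/(K·L)²:  L = (1/K)·√(π²EI/P_cr) = (1/1)·√(π²×1.77×10^7×217.6/6.500×10^4)
L = 765 in

L_max ≈ 765 in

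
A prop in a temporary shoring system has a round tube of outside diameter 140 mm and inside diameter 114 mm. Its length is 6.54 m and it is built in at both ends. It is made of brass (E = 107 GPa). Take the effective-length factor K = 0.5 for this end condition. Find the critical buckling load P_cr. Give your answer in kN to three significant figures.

d_o = 140 mm, d_i = 114 mm
I = π(d_o⁴ − d_i⁴)/64 = π(140⁴ − 114.0⁴)/64 = 1.057×10^7 mm⁴
I = 1.057×10^7 mm⁴ = 1.057×10^-5 m⁴
Effective length L_e = K·L = 0.5 × 6.54 = 3.270 m
P_cr = π²EI / L_e² = π² × 107×10⁹ × 1.057×10^-5 / 3.270² = 1.044×10^6 N

P_cr ≈ 1040 kN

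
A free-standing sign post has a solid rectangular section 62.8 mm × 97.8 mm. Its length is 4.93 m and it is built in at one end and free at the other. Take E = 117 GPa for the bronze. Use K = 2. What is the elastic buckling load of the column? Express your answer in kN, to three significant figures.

Buckling occurs about the weak axis: I_min = h·b³/12 with b = 62.8 mm (the shorter side).
I_min = 97.8×62.8³/12 = 2.019×10^6 mm⁴
I = 2.019×10^6 mm⁴ = 2.019×10^-6 m⁴
Effective length L_e = K·L = 2 × 4.93 = 9.860 m
P_cr = π²EI / L_e² = π² × 117×10⁹ × 2.019×10^-6 / 9.860² = 2.398×10^4 N

P_cr ≈ 24.0 kN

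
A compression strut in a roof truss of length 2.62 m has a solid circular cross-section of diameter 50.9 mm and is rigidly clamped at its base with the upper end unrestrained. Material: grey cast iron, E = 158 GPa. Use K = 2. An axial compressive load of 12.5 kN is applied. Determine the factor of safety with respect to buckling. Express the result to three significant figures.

n ≈ 1.50

I = πd⁴/64 = π×50.9⁴/64 = 3.295×10^5 mm⁴
I = 3.295×10^5 mm⁴ = 3.295×10^-7 m⁴
Effective length L_e = K·L = 2 × 2.62 = 5.240 m
P_cr = π²EI / L_e² = π² × 158×10⁹ × 3.295×10^-7 / 5.240² = 1.871×10^4 N
Factor of safety n = P_cr / P = 18.713 / 12.5 = 1.50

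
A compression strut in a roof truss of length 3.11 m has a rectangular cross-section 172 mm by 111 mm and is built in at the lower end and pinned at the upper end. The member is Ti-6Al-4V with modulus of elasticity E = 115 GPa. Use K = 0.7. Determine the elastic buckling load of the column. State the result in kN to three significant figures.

P_cr ≈ 4690 kN

Buckling occurs about the weak axis: I_min = h·b³/12 with b = 111 mm (the shorter side).
I_min = 172×111³/12 = 1.960×10^7 mm⁴
I = 1.960×10^7 mm⁴ = 1.960×10^-5 m⁴
Effective length L_e = K·L = 0.7 × 3.11 = 2.177 m
P_cr = π²EI / L_e² = π² × 115×10⁹ × 1.960×10^-5 / 2.177² = 4.695×10^6 N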